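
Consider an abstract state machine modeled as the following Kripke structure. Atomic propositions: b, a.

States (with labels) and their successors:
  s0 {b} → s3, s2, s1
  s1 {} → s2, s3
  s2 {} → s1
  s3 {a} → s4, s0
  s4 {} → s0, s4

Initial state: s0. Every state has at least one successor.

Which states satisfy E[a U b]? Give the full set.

{s0, s3}

States satisfying a: {s3}.
States satisfying b: {s0}.
States satisfying E[a U b]: {s0, s3}.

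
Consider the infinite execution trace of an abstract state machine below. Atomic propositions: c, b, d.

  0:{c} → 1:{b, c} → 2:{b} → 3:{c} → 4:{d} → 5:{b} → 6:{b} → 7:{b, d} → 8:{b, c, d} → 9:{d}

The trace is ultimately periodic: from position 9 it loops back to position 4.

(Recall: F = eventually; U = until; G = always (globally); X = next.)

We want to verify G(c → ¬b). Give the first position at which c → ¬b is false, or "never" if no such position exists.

1

Check c → ¬b at each position in order: 0 ✓.
At position 1 the labels are {b, c}, so c → ¬b is false there. This is the first violation.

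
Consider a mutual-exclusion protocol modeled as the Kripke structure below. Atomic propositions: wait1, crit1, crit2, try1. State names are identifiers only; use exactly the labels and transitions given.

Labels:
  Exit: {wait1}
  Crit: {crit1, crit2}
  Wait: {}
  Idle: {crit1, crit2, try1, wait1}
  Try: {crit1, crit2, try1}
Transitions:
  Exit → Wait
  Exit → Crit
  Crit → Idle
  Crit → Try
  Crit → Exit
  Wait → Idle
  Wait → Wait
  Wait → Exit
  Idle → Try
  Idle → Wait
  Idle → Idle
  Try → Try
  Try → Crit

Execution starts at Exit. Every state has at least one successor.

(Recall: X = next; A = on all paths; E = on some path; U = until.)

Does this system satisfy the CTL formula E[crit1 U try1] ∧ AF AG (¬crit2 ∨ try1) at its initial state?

States satisfying crit1: {Crit, Idle, Try}.
States satisfying try1: {Idle, Try}.
States satisfying E[crit1 U try1]: {Crit, Idle, Try}.
States satisfying AG (¬crit2 ∨ try1): ∅.
States satisfying AF AG (¬crit2 ∨ try1): ∅.
States satisfying E[crit1 U try1] ∧ AF AG (¬crit2 ∨ try1): ∅.
Exit ∉ Sat(E[crit1 U try1] ∧ AF AG (¬crit2 ∨ try1)).

Violated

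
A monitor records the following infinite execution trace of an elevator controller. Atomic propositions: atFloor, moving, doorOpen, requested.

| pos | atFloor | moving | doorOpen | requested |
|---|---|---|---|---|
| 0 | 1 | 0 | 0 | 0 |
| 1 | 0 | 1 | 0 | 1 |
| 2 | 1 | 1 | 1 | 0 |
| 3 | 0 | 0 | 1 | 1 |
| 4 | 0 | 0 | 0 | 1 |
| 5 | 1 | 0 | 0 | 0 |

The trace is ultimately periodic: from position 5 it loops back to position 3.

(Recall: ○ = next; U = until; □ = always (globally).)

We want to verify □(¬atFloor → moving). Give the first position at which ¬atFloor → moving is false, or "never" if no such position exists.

Check ¬atFloor → moving at each position in order: 0 ✓, 1 ✓, 2 ✓.
At position 3 the labels are {doorOpen, requested}, so ¬atFloor → moving is false there. This is the first violation.

3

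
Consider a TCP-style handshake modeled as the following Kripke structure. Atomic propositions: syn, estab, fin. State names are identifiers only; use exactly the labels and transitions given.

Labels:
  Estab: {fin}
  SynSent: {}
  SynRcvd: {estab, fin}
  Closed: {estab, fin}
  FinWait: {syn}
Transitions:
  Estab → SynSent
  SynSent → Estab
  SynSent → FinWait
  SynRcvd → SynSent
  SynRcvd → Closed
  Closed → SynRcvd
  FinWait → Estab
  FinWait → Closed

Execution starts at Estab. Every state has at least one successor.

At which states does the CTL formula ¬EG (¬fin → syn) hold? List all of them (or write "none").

States satisfying ¬fin → syn: {Estab, SynRcvd, Closed, FinWait}.
States satisfying EG (¬fin → syn): {SynRcvd, Closed, FinWait}.
States satisfying ¬EG (¬fin → syn): {Estab, SynSent}.

{Estab, SynSent}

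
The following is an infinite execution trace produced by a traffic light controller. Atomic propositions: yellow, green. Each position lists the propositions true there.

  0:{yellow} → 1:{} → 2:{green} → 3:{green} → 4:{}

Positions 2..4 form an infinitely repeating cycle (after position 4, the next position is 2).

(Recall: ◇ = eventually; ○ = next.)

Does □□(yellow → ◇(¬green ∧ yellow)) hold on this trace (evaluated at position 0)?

Yes

□(yellow → ◇(¬green ∧ yellow)) holds at every position 0..4, and those are all positions ever visited, so □□(yellow → ◇(¬green ∧ yellow)) holds.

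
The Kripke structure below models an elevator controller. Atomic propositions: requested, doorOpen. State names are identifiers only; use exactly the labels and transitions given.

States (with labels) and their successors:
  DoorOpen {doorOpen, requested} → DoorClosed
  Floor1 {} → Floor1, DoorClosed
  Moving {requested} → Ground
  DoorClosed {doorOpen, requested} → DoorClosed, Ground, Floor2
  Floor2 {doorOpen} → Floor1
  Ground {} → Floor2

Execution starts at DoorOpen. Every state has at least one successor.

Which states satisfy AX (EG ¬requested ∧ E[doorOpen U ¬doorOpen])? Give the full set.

States satisfying EG ¬requested ∧ E[doorOpen U ¬doorOpen]: {Floor1, Floor2, Ground}.
States satisfying AX (EG ¬requested ∧ E[doorOpen U ¬doorOpen]): {Moving, Floor2, Ground}.

{Moving, Floor2, Ground}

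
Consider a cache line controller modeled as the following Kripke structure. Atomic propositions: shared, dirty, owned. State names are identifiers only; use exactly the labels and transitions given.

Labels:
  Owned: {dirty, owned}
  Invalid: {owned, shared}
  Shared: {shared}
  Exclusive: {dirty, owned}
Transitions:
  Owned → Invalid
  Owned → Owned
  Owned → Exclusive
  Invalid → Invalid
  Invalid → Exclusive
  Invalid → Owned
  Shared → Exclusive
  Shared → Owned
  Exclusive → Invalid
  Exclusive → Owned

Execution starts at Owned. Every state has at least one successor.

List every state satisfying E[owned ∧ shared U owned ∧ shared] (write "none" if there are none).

States satisfying owned ∧ shared: {Invalid}.
States satisfying E[owned ∧ shared U owned ∧ shared]: {Invalid}.

{Invalid}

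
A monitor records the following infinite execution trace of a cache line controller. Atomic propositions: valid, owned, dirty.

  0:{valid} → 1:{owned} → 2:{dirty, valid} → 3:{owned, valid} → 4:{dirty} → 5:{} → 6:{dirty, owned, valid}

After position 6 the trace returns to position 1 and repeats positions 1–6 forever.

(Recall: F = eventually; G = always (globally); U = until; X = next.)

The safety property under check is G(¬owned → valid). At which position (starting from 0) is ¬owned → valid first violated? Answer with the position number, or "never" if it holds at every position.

4

Check ¬owned → valid at each position in order: 0 ✓, 1 ✓, 2 ✓, 3 ✓.
At position 4 the labels are {dirty}, so ¬owned → valid is false there. This is the first violation.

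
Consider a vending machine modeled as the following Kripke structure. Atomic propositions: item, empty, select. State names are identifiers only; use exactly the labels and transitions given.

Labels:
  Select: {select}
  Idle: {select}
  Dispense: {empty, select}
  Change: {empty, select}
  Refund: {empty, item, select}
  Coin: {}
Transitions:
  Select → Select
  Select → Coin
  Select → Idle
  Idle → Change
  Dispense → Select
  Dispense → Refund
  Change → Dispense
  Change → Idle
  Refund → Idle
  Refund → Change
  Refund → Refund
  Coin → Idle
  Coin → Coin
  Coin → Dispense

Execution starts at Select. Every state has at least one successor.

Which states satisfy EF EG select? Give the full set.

{Select, Idle, Dispense, Change, Refund, Coin}

States satisfying EG select: {Select, Idle, Dispense, Change, Refund}.
States satisfying EF EG select: {Select, Idle, Dispense, Change, Refund, Coin}.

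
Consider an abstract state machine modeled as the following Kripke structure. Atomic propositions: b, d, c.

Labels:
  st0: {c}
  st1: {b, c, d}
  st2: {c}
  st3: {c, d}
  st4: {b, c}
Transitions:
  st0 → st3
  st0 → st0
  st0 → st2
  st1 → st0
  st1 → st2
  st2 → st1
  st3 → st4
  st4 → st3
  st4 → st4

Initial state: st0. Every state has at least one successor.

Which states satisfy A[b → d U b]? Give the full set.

{st1, st2, st3, st4}

States satisfying b → d: {st0, st1, st2, st3}.
States satisfying b: {st1, st4}.
States satisfying A[b → d U b]: {st1, st2, st3, st4}.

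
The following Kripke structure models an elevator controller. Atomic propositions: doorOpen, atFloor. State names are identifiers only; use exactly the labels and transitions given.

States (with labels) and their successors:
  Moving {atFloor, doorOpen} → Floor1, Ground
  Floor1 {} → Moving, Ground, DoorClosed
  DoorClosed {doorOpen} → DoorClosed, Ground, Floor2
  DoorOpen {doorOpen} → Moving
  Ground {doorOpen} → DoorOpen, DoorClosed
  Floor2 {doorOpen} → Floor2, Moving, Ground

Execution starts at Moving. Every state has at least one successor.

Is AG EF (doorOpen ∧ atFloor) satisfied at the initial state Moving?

States satisfying EF (doorOpen ∧ atFloor): {Moving, Floor1, DoorClosed, DoorOpen, Ground, Floor2}.
States satisfying AG EF (doorOpen ∧ atFloor): {Moving, Floor1, DoorClosed, DoorOpen, Ground, Floor2}.
Every state reachable from Moving satisfies EF (doorOpen ∧ atFloor).
Moving ∈ Sat(AG EF (doorOpen ∧ atFloor)).

Yes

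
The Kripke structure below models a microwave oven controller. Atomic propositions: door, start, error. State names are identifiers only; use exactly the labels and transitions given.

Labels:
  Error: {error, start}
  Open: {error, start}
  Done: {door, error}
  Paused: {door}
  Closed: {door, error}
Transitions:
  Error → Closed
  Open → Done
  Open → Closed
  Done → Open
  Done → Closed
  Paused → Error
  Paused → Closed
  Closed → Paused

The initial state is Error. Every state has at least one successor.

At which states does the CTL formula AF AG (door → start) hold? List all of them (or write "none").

none

States satisfying AG (door → start): ∅.
States satisfying AF AG (door → start): ∅.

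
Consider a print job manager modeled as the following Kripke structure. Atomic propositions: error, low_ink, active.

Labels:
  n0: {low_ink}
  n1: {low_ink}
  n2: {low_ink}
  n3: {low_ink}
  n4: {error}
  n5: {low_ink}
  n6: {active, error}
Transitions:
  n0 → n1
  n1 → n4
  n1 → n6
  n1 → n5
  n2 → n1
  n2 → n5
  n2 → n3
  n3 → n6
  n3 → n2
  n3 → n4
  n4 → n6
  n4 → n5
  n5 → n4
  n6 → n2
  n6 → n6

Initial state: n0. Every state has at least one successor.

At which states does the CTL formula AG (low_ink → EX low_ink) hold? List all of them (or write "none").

none

States satisfying low_ink → EX low_ink: {n0, n1, n2, n3, n4, n6}.
States satisfying AG (low_ink → EX low_ink): ∅.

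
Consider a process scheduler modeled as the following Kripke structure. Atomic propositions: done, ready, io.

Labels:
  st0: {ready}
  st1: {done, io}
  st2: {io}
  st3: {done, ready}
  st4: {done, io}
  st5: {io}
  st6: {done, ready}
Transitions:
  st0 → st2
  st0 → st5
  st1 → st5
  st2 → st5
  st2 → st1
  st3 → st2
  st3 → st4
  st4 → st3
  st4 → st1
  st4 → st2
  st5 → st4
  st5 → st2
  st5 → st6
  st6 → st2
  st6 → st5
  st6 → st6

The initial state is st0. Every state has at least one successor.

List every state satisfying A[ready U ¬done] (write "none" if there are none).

{st0, st2, st5}

States satisfying ready: {st0, st3, st6}.
States satisfying ¬done: {st0, st2, st5}.
States satisfying A[ready U ¬done]: {st0, st2, st5}.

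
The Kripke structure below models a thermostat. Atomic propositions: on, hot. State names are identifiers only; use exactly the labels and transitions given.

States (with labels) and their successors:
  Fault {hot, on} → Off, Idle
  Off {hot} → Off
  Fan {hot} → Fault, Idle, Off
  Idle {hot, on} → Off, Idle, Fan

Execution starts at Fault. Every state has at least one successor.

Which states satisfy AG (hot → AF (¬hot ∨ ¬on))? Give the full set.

States satisfying hot → AF (¬hot ∨ ¬on): {Off, Fan}.
States satisfying AG (hot → AF (¬hot ∨ ¬on)): {Off}.

{Off}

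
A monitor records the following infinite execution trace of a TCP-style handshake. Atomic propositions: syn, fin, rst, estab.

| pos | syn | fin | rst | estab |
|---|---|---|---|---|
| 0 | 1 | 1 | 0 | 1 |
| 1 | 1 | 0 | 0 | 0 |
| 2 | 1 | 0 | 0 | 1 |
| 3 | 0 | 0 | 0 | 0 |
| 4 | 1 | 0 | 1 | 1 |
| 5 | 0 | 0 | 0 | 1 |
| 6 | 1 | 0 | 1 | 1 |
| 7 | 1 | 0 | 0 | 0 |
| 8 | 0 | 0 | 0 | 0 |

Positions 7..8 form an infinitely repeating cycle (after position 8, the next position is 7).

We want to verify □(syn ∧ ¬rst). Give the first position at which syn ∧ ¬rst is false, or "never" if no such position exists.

3

Check syn ∧ ¬rst at each position in order: 0 ✓, 1 ✓, 2 ✓.
At position 3 the labels are {}, so syn ∧ ¬rst is false there. This is the first violation.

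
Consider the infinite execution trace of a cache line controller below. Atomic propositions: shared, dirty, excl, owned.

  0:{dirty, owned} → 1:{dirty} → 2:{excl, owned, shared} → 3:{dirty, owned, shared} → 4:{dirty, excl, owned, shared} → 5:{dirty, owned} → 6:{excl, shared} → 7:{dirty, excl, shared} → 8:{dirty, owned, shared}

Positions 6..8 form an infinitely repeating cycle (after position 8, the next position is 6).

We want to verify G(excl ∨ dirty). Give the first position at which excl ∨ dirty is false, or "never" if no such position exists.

never

excl ∨ dirty holds at every position 0..8, and those are all the positions the trace ever visits, so the invariant G(excl ∨ dirty) is never violated.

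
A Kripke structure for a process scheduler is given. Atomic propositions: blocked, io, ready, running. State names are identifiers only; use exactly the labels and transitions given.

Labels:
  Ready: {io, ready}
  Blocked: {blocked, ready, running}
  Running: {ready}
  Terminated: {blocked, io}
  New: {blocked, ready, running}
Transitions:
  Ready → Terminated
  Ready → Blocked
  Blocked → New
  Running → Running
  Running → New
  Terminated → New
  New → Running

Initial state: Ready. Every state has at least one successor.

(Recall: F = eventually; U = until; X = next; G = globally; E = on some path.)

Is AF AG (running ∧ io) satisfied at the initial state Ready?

Does not hold

States satisfying AG (running ∧ io): ∅.
States satisfying AF AG (running ∧ io): ∅.
There is a path from Ready along which AG (running ∧ io) never holds.
Ready ∉ Sat(AF AG (running ∧ io)).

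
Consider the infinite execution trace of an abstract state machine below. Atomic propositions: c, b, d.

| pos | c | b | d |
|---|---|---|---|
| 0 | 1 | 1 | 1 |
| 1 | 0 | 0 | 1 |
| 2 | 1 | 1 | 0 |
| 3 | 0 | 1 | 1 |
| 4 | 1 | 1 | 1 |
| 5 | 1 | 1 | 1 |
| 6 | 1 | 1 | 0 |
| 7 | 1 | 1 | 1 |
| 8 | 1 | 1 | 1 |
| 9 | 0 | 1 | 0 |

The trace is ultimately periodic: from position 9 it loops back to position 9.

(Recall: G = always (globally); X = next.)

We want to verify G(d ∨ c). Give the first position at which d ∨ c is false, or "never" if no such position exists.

Check d ∨ c at each position in order: 0 ✓, 1 ✓, 2 ✓, 3 ✓, 4 ✓, 5 ✓, 6 ✓, 7 ✓, 8 ✓.
At position 9 the labels are {b}, so d ∨ c is false there. This is the first violation.

9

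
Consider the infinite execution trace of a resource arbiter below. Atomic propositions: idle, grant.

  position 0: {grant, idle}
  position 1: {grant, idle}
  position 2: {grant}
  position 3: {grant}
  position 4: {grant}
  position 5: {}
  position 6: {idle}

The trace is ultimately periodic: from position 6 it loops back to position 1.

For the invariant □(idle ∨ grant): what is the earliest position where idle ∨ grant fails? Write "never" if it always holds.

Check idle ∨ grant at each position in order: 0 ✓, 1 ✓, 2 ✓, 3 ✓, 4 ✓.
At position 5 the labels are {}, so idle ∨ grant is false there. This is the first violation.

5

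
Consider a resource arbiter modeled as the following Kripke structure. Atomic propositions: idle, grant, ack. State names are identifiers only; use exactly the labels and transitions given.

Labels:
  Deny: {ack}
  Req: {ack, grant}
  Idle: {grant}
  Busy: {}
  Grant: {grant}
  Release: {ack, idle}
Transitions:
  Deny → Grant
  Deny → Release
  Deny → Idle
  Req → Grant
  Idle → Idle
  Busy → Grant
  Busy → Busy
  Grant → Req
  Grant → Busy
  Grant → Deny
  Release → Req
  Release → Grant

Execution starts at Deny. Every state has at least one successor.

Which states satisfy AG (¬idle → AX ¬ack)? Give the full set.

{Idle}

States satisfying ¬idle → AX ¬ack: {Req, Idle, Busy, Release}.
States satisfying AG (¬idle → AX ¬ack): {Idle}.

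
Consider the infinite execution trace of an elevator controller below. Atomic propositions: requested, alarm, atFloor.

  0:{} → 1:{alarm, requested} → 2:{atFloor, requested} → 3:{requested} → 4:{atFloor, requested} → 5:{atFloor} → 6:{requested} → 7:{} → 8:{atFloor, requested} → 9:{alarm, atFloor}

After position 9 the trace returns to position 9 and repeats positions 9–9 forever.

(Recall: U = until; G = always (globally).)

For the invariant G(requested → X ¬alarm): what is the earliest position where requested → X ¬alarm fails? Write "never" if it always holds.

8

Check requested → X ¬alarm at each position in order: 0 ✓, 1 ✓, 2 ✓, 3 ✓, 4 ✓, 5 ✓, 6 ✓, 7 ✓.
At position 8 the labels are {atFloor, requested} and the next position 9 has {alarm, atFloor}, so requested → X ¬alarm is false there. This is the first violation.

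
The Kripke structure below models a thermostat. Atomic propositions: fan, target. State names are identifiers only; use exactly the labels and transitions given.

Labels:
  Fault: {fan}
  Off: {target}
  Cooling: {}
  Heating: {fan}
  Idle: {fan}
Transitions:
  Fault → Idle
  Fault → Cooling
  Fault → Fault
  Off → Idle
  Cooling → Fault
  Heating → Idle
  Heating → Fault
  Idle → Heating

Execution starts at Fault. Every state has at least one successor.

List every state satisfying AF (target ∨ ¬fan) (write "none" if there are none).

States satisfying target ∨ ¬fan: {Off, Cooling}.
States satisfying AF (target ∨ ¬fan): {Off, Cooling}.

{Off, Cooling}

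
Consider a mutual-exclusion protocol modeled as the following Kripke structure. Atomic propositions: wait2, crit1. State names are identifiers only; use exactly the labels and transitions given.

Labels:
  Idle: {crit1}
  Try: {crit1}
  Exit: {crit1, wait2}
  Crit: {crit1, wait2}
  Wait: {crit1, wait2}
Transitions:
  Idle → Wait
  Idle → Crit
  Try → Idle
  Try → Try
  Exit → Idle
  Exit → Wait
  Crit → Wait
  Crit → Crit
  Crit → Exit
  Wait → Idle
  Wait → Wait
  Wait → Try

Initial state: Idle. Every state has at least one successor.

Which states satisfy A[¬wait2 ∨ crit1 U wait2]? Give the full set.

{Idle, Exit, Crit, Wait}

States satisfying ¬wait2 ∨ crit1: {Idle, Try, Exit, Crit, Wait}.
States satisfying wait2: {Exit, Crit, Wait}.
States satisfying A[¬wait2 ∨ crit1 U wait2]: {Idle, Exit, Crit, Wait}.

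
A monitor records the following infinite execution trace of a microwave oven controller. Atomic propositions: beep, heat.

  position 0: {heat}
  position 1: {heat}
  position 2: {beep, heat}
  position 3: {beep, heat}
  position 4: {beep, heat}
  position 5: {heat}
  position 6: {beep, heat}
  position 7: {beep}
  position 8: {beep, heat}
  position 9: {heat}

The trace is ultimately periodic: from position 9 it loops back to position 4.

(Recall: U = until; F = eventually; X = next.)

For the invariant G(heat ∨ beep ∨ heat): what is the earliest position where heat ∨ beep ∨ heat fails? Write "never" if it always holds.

never

heat ∨ beep ∨ heat holds at every position 0..9, and those are all the positions the trace ever visits, so the invariant G(heat ∨ beep ∨ heat) is never violated.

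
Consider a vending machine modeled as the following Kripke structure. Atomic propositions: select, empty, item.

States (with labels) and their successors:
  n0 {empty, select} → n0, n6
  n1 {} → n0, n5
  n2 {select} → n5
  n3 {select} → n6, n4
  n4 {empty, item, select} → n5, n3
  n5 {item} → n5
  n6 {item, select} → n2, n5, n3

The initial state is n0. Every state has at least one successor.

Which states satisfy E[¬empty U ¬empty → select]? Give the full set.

States satisfying ¬empty: {n1, n2, n3, n5, n6}.
States satisfying ¬empty → select: {n0, n2, n3, n4, n6}.
States satisfying E[¬empty U ¬empty → select]: {n0, n1, n2, n3, n4, n6}.

{n0, n1, n2, n3, n4, n6}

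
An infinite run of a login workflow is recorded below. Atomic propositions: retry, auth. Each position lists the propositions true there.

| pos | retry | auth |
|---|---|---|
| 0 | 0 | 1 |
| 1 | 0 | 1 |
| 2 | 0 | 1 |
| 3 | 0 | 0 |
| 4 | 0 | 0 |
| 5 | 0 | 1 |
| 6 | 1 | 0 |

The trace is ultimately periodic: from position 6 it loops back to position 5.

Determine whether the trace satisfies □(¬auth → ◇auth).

Yes

¬auth → ◇auth holds at every position 0..6, and those are all positions ever visited, so □(¬auth → ◇auth) holds.
Positions where ¬auth holds: 3, 4, 6.
Check ◇auth at each: 3→ok, 4→ok, 6→ok.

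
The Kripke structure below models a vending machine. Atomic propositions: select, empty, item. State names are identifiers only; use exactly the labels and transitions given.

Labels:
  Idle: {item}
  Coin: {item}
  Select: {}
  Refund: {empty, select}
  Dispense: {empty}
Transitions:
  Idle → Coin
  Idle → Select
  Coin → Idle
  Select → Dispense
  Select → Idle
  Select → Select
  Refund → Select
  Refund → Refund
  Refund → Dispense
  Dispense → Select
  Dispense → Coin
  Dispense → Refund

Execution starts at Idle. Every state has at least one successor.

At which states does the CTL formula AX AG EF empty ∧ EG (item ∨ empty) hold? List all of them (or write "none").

{Idle, Coin, Refund, Dispense}

States satisfying AG EF empty: {Idle, Coin, Select, Refund, Dispense}.
States satisfying AX AG EF empty: {Idle, Coin, Select, Refund, Dispense}.
States satisfying item ∨ empty: {Idle, Coin, Refund, Dispense}.
States satisfying EG (item ∨ empty): {Idle, Coin, Refund, Dispense}.
States satisfying AX AG EF empty ∧ EG (item ∨ empty): {Idle, Coin, Refund, Dispense}.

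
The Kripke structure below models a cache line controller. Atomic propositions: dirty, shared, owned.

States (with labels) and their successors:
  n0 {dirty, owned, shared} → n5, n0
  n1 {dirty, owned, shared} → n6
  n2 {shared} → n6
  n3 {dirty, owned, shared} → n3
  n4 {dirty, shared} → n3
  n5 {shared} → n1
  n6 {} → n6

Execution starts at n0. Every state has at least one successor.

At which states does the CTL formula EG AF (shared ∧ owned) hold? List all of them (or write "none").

States satisfying AF (shared ∧ owned): {n0, n1, n3, n4, n5}.
States satisfying EG AF (shared ∧ owned): {n0, n3, n4}.

{n0, n3, n4}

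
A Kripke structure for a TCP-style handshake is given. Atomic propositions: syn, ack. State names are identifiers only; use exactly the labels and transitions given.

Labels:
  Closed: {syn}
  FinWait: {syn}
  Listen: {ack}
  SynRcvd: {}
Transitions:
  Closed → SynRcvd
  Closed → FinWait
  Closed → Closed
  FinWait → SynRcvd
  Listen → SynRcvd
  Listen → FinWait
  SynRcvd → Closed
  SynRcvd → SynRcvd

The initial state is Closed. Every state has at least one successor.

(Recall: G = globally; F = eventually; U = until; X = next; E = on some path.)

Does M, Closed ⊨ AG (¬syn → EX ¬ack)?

Holds

States satisfying ¬syn → EX ¬ack: {Closed, FinWait, Listen, SynRcvd}.
States satisfying AG (¬syn → EX ¬ack): {Closed, FinWait, Listen, SynRcvd}.
Every state reachable from Closed satisfies ¬syn → EX ¬ack.
Closed ∈ Sat(AG (¬syn → EX ¬ack)).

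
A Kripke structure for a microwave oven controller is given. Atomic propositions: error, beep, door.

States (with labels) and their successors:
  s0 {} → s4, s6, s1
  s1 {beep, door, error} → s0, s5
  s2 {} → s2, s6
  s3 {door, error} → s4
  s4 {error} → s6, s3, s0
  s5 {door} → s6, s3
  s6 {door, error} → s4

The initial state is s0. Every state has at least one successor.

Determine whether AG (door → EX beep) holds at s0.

States satisfying door → EX beep: {s0, s2, s4}.
States satisfying AG (door → EX beep): ∅.
s1 is reachable from s0 and violates door → EX beep, so AG fails at s0.
s0 ∉ Sat(AG (door → EX beep)).

No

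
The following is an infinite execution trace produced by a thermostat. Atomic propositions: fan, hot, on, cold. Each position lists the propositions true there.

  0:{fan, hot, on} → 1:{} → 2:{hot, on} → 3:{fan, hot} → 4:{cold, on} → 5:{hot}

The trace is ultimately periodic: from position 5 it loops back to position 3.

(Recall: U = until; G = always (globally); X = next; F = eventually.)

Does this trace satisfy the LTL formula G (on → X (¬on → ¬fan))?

on → X (¬on → ¬fan) must hold at every position from 0 onward. It fails at position 2, so G (on → X (¬on → ¬fan)) is false.
Positions where on holds: 0, 2, 4.
Check X (¬on → ¬fan) at each: 0→ok, 2→fails, 4→ok.

Violated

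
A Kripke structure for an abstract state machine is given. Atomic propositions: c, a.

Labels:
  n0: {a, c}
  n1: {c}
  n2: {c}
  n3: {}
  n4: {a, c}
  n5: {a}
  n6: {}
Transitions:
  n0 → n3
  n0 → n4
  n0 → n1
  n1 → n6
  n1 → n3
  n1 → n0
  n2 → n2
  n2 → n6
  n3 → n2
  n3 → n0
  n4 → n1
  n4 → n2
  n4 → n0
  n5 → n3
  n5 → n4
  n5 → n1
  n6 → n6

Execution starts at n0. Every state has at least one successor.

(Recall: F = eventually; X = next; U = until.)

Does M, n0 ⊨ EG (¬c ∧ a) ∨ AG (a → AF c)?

Holds

States satisfying ¬c ∧ a: {n5}.
States satisfying EG (¬c ∧ a): ∅.
States satisfying a → AF c: {n0, n1, n2, n3, n4, n5, n6}.
States satisfying AG (a → AF c): {n0, n1, n2, n3, n4, n5, n6}.
States satisfying EG (¬c ∧ a) ∨ AG (a → AF c): {n0, n1, n2, n3, n4, n5, n6}.
n0 ∈ Sat(EG (¬c ∧ a) ∨ AG (a → AF c)).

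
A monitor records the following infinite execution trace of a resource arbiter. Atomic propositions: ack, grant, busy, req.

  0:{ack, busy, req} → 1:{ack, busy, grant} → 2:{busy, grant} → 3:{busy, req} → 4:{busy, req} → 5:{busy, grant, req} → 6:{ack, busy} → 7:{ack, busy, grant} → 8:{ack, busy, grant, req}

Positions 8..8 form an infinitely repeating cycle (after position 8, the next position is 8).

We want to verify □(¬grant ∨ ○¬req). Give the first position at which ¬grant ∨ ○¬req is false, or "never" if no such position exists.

2

Check ¬grant ∨ ○¬req at each position in order: 0 ✓, 1 ✓.
At position 2 the labels are {busy, grant} and the next position 3 has {busy, req}, so ¬grant ∨ ○¬req is false there. This is the first violation.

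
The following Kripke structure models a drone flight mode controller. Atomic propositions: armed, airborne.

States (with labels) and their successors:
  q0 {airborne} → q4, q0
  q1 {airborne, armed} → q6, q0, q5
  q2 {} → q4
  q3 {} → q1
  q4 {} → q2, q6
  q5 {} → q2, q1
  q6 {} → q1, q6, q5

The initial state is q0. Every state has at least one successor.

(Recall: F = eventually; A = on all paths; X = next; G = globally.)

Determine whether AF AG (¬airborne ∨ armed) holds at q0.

States satisfying AG (¬airborne ∨ armed): ∅.
States satisfying AF AG (¬airborne ∨ armed): ∅.
There is a path from q0 along which AG (¬airborne ∨ armed) never holds.
q0 ∉ Sat(AF AG (¬airborne ∨ armed)).

No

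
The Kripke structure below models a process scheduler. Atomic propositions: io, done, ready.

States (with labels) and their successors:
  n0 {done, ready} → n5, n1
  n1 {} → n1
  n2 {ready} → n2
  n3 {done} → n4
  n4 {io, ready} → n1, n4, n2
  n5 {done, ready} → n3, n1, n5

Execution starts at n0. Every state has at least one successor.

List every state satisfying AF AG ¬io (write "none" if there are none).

States satisfying AG ¬io: {n1, n2}.
States satisfying AF AG ¬io: {n1, n2}.

{n1, n2}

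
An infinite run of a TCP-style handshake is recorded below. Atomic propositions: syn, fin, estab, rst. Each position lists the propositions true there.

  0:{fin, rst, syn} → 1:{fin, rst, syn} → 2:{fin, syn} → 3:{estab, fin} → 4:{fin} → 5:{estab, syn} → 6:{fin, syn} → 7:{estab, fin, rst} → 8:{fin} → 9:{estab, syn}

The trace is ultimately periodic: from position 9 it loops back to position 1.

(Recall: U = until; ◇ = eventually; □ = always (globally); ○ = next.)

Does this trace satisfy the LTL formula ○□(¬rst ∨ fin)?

Satisfied

The position after 0 is 1; □(¬rst ∨ fin) is true there.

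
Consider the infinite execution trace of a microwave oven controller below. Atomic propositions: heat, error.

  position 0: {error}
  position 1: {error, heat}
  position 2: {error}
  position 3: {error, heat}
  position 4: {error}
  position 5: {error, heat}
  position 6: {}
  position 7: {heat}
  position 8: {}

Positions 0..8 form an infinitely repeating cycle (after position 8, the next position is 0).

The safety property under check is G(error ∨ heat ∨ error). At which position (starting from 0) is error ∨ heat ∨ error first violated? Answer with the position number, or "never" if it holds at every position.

6

Check error ∨ heat ∨ error at each position in order: 0 ✓, 1 ✓, 2 ✓, 3 ✓, 4 ✓, 5 ✓.
At position 6 the labels are {}, so error ∨ heat ∨ error is false there. This is the first violation.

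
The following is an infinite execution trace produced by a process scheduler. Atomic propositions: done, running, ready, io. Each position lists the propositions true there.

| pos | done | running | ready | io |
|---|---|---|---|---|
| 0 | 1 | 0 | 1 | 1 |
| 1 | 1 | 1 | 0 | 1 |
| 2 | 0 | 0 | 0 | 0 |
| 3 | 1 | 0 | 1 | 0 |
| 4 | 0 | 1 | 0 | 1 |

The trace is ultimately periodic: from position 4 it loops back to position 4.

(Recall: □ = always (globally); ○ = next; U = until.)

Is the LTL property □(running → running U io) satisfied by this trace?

running → running U io holds at every position 0..4, and those are all positions ever visited, so □(running → running U io) holds.
Positions where running holds: 1, 4.
Check running U io at each: 1→ok, 4→ok.

Holds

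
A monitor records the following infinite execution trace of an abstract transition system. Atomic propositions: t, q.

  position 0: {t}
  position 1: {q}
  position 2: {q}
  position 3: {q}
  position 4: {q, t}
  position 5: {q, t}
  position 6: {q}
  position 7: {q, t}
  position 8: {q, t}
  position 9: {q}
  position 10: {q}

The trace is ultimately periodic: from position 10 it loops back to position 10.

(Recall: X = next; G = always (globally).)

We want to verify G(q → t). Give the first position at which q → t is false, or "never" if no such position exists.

1

Check q → t at each position in order: 0 ✓.
At position 1 the labels are {q}, so q → t is false there. This is the first violation.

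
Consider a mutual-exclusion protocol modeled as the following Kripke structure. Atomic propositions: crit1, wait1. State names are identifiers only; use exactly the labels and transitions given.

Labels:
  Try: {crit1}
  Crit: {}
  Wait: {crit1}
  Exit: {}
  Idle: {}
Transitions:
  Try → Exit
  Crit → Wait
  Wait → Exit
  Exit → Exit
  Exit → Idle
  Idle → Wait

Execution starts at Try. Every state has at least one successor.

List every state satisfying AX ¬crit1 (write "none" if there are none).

States satisfying ¬crit1: {Crit, Exit, Idle}.
States satisfying AX ¬crit1: {Try, Wait, Exit}.

{Try, Wait, Exit}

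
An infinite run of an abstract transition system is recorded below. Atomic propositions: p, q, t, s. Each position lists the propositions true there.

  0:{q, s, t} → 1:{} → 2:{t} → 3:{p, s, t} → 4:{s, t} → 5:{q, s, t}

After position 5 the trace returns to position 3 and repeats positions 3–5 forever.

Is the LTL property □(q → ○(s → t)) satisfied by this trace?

q → ○(s → t) holds at every position 0..5, and those are all positions ever visited, so □(q → ○(s → t)) holds.
Positions where q holds: 0, 5.
Check ○(s → t) at each: 0→ok, 5→ok.

Satisfied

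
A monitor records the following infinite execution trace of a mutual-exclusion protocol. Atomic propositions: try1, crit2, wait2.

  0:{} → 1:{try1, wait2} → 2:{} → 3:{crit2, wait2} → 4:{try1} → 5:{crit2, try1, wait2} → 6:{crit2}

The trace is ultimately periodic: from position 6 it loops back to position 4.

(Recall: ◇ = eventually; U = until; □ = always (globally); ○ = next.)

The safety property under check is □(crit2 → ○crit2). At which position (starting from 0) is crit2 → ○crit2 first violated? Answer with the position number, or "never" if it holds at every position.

3

Check crit2 → ○crit2 at each position in order: 0 ✓, 1 ✓, 2 ✓.
At position 3 the labels are {crit2, wait2} and the next position 4 has {try1}, so crit2 → ○crit2 is false there. This is the first violation.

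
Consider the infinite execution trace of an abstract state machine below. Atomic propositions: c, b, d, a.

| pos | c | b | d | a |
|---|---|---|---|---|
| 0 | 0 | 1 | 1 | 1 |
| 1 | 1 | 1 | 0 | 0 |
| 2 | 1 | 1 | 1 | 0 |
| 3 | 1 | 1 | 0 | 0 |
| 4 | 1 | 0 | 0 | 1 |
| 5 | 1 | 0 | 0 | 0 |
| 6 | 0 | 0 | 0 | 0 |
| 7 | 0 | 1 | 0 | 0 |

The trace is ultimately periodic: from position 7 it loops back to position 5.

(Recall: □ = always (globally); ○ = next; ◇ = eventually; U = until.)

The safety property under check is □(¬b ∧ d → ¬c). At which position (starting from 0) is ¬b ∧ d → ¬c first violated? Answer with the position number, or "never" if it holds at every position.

never

¬b ∧ d → ¬c holds at every position 0..7, and those are all the positions the trace ever visits, so the invariant □(¬b ∧ d → ¬c) is never violated.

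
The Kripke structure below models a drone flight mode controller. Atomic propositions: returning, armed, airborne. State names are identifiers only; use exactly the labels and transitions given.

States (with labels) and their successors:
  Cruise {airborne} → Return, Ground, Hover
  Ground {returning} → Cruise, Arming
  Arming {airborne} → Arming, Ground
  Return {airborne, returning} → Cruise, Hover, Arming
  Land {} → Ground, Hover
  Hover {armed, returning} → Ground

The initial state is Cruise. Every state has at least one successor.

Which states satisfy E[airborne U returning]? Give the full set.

States satisfying airborne: {Cruise, Arming, Return}.
States satisfying returning: {Ground, Return, Hover}.
States satisfying E[airborne U returning]: {Cruise, Ground, Arming, Return, Hover}.

{Cruise, Ground, Arming, Return, Hover}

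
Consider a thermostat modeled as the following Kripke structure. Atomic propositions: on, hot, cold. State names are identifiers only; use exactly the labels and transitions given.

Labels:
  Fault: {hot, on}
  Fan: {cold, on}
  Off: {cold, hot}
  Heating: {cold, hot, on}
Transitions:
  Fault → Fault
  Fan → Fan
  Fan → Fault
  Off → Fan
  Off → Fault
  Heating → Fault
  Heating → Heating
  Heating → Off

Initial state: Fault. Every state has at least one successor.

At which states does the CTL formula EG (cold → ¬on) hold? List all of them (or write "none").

States satisfying cold → ¬on: {Fault, Off}.
States satisfying EG (cold → ¬on): {Fault, Off}.

{Fault, Off}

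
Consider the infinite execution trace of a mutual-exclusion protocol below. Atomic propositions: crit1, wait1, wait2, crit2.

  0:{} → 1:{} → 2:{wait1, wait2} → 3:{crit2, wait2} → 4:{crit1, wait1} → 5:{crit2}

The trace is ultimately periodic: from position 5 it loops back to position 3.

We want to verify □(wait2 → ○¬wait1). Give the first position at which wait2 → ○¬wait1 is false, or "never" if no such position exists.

3

Check wait2 → ○¬wait1 at each position in order: 0 ✓, 1 ✓, 2 ✓.
At position 3 the labels are {crit2, wait2} and the next position 4 has {crit1, wait1}, so wait2 → ○¬wait1 is false there. This is the first violation.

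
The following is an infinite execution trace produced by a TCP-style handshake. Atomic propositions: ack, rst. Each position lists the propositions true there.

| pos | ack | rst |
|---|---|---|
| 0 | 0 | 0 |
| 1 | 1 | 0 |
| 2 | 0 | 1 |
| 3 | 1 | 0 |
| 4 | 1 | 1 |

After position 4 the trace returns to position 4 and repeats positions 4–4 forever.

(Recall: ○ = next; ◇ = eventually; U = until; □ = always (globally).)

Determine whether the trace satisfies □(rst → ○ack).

rst → ○ack holds at every position 0..4, and those are all positions ever visited, so □(rst → ○ack) holds.
Positions where rst holds: 2, 4.
Check ○ack at each: 2→ok, 4→ok.

Satisfied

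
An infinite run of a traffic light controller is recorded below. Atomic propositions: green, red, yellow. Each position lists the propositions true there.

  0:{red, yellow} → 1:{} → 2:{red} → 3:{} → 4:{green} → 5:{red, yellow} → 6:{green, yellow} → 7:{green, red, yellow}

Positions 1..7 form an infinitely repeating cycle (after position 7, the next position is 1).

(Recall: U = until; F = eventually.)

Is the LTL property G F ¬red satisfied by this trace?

Satisfied

F ¬red holds at every position 0..7, and those are all positions ever visited, so G F ¬red holds.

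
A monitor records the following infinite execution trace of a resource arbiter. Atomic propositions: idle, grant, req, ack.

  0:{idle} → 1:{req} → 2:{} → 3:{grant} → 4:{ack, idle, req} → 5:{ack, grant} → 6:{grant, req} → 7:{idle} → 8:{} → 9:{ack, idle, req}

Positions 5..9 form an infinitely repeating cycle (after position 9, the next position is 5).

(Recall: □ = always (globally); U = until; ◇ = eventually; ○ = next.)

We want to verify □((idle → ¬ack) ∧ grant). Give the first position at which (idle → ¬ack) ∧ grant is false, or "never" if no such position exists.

At position 0 the labels are {idle}, so (idle → ¬ack) ∧ grant is false there. This is the first violation.

0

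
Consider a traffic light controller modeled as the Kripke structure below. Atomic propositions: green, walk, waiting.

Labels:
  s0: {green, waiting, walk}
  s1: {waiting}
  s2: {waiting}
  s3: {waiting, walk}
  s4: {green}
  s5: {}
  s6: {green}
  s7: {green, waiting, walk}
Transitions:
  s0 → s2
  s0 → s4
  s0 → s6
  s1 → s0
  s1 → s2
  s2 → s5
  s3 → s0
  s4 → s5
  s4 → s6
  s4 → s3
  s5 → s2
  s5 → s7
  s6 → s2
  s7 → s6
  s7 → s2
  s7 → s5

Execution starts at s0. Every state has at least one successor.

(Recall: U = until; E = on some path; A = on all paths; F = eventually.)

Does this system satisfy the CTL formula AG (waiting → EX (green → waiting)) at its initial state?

States satisfying waiting → EX (green → waiting): {s0, s1, s2, s3, s4, s5, s6, s7}.
States satisfying AG (waiting → EX (green → waiting)): {s0, s1, s2, s3, s4, s5, s6, s7}.
Every state reachable from s0 satisfies waiting → EX (green → waiting).
s0 ∈ Sat(AG (waiting → EX (green → waiting))).

Satisfied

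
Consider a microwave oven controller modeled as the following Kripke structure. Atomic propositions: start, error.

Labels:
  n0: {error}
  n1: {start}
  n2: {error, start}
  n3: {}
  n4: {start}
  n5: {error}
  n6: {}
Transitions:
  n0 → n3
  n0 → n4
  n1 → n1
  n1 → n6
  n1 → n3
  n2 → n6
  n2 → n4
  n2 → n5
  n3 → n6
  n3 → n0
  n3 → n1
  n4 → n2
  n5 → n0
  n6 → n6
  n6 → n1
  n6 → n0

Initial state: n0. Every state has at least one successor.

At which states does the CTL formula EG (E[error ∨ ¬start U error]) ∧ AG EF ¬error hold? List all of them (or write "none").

{n0, n2, n3, n5, n6}

States satisfying E[error ∨ ¬start U error]: {n0, n2, n3, n5, n6}.
States satisfying EG (E[error ∨ ¬start U error]): {n0, n2, n3, n5, n6}.
States satisfying EF ¬error: {n0, n1, n2, n3, n4, n5, n6}.
States satisfying AG EF ¬error: {n0, n1, n2, n3, n4, n5, n6}.
States satisfying EG (E[error ∨ ¬start U error]) ∧ AG EF ¬error: {n0, n2, n3, n5, n6}.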